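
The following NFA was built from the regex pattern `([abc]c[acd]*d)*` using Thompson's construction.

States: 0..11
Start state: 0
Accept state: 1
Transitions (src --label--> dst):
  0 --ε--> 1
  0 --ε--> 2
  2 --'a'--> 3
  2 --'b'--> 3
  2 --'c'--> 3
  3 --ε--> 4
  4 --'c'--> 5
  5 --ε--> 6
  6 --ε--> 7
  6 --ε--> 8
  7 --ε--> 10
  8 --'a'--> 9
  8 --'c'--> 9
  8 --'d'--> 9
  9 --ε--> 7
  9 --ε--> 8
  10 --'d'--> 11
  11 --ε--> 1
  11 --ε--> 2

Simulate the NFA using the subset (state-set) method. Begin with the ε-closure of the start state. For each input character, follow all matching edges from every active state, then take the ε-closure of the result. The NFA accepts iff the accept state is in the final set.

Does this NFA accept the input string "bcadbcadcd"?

Answer: ACCEPT

Steps:
S₀ = ε-closure({0}) = {0,1,2}
'b' @ 1: {3,4}
'c' @ 2: {5,6,7,8,10}
'a' @ 3: {7,8,9,10}
'd' @ 4: {1,2,7,8,9,10,11}  [accepting]
'b' @ 5: {3,4}
'c' @ 6: {5,6,7,8,10}
'a' @ 7: {7,8,9,10}
'd' @ 8: {1,2,7,8,9,10,11}  [accepting]
'c' @ 9: {3,4,7,8,9,10}
'd' @ 10: {1,2,7,8,9,10,11}  [accepting]
final: {1,2,7,8,9,10,11}; accept 1 in set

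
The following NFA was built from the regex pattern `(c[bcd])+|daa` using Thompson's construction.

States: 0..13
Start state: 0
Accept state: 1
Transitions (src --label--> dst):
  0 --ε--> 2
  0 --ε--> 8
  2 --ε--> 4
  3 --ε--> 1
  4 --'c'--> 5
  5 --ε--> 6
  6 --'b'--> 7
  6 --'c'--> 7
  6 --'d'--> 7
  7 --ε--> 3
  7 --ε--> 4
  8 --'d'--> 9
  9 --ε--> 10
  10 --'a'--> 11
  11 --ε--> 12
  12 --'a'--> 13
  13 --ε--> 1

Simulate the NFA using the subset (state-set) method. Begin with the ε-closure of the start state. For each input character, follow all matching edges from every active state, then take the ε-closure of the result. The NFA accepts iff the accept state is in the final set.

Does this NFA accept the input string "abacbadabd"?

initial (ε-close {0}): {0,2,4,8}
'a' @ 1: {}  — state set empty
rest 'bacbadabd' ignored (set empty)
end set {} — state 1 not in

Answer: REJECT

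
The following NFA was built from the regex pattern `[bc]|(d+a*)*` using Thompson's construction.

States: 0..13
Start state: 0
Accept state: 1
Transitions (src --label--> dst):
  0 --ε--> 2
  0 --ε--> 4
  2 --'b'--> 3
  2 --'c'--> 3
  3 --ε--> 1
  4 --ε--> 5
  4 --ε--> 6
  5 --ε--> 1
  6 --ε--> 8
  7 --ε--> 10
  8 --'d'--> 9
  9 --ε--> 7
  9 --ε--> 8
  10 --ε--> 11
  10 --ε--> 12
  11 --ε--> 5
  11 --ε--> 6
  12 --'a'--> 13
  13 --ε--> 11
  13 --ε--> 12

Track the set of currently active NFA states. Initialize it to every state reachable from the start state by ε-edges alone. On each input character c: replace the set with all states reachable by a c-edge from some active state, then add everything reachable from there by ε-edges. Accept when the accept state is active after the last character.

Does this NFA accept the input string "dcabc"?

Answer: REJECT

Trace:
start: ε-closure({0}) = {0,1,2,4,5,6,8}
'd' @ 1: {1,5,6,7,8,9,10,11,12}  (accept∈set)
'c' @ 2: {}  — state set empty
rest 'abc' ignored (set empty)
end set {} — state 1 not in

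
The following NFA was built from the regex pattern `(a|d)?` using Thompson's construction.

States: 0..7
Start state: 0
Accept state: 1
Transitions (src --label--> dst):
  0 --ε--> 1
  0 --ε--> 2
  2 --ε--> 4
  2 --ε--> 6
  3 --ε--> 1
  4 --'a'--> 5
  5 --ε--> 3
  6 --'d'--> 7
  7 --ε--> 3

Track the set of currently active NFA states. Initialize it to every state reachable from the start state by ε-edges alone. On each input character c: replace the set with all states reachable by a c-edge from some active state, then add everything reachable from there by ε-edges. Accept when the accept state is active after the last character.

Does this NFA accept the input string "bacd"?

Answer: REJECT

Trace:
S₀ = ε-closure({0}) = {0,1,2,4,6}
'b' @ 1: {}  — no active states
rest 'acd' ignored (set empty)
final: {}; accept 1 not in set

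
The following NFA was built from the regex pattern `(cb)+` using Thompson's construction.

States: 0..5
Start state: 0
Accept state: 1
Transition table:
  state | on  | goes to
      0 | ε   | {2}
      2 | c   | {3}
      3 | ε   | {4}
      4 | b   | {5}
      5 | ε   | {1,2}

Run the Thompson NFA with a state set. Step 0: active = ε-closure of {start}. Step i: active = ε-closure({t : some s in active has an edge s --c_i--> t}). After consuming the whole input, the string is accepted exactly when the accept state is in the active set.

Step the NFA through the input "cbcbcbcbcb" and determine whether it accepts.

start: ε-closure({0}) = {0,2}
'c' @ 1: {3,4}
'b' @ 2: {1,2,5}  (accept∈set)
'c' @ 3: {3,4}
'b' @ 4: {1,2,5}  (accept∈set)
'c' @ 5: {3,4}
'b' @ 6: {1,2,5}  (accept∈set)
'c' @ 7: {3,4}
'b' @ 8: {1,2,5}  (accept∈set)
'c' @ 9: {3,4}
'b' @ 10: {1,2,5}  (accept∈set)
final: {1,2,5}; accept 1 in set

Answer: ACCEPT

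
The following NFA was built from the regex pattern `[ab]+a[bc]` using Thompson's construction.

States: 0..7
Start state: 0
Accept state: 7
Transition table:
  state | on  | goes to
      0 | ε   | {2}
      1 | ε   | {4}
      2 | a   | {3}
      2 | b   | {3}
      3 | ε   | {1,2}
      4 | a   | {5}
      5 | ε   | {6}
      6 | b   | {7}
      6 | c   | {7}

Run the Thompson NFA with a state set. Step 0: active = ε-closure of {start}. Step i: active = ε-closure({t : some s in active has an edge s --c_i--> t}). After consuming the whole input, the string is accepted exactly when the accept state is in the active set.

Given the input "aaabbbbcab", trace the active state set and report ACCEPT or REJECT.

Answer: REJECT

Trace:
S₀ = ε-closure({0}) = {0,2}
'a' @ 1: {1,2,3,4}
'a' @ 2: {1,2,3,4,5,6}
'a' @ 3: {1,2,3,4,5,6}
'b' @ 4: {1,2,3,4,7}  [accepting]
'b' @ 5: {1,2,3,4}
'b' @ 6: {1,2,3,4}
'b' @ 7: {1,2,3,4}
'c' @ 8: {}  — dead — no transitions
rest 'ab' ignored (set empty)
final: {}; accept 7 not in set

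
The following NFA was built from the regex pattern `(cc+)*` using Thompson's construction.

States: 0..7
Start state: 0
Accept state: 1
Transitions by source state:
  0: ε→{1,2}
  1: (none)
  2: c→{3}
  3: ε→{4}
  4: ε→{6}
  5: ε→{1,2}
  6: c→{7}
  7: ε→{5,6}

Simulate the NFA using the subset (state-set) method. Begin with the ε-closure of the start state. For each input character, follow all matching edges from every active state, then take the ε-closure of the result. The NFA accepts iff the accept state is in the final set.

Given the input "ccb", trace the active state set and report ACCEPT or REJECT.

initial (ε-close {0}): {0,1,2}
'c' @ 1: {3,4,6}
'c' @ 2: {1,2,5,6,7}  (accept∈set)
'b' @ 3: {}  — dead — no transitions
end set {} — state 1 not in

Answer: REJECT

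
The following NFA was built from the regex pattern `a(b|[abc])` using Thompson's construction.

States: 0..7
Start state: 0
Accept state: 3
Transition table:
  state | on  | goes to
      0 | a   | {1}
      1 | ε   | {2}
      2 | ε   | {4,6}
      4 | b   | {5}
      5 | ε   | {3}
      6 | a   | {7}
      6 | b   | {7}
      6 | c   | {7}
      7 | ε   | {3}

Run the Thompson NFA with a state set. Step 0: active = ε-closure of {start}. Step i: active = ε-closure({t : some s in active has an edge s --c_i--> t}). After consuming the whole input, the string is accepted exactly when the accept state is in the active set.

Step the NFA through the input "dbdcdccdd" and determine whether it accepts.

S₀ = ε-closure({0}) = {0}
'd' @ 1: {}  — dead — no transitions
rest 'bdcdccdd' ignored (set empty)
after full input: {}  (accept=3 not in)

Answer: REJECT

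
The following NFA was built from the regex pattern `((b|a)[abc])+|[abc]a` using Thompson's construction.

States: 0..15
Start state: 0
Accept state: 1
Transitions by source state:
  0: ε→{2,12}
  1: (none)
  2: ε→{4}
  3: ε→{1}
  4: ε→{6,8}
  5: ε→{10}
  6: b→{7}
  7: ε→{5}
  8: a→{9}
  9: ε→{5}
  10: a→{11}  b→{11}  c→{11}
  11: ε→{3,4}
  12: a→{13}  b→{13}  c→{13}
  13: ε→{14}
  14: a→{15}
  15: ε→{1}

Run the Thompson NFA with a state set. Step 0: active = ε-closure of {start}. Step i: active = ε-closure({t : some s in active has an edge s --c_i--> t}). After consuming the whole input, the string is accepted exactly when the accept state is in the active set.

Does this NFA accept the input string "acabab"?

initial (ε-close {0}): {0,2,4,6,8,12}
'a' @ 1: {5,9,10,13,14}
'c' @ 2: {1,3,4,6,8,11}  [accepting]
'a' @ 3: {5,9,10}
'b' @ 4: {1,3,4,6,8,11}  [accepting]
'a' @ 5: {5,9,10}
'b' @ 6: {1,3,4,6,8,11}  [accepting]
final: {1,3,4,6,8,11}; accept 1 in set

Answer: ACCEPT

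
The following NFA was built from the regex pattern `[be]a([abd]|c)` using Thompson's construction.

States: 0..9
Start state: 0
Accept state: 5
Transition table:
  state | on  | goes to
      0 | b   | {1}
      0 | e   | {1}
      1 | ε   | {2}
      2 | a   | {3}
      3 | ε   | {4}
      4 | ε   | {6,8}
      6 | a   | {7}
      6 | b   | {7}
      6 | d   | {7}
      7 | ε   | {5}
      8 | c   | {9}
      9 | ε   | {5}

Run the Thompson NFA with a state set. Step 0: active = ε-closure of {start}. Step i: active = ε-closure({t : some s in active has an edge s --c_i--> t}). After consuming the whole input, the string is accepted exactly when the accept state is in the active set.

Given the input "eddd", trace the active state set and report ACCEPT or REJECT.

start: ε-closure({0}) = {0}
'e' @ 1: {1,2}
'd' @ 2: {}  — no active states
rest 'dd' ignored (set empty)
after full input: {}  (accept=5 not in)

Answer: REJECT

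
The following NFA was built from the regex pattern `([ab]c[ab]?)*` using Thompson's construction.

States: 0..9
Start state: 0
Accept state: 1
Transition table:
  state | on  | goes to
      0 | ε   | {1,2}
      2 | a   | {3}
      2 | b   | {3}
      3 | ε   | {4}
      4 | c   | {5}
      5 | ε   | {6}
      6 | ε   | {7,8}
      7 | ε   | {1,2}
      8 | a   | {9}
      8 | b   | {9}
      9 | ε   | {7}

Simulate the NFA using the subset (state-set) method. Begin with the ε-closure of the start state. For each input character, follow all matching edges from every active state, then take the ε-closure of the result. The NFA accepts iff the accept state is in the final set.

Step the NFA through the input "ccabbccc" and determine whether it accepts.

initial (ε-close {0}): {0,1,2}
'c' @ 1: {}  — state set empty
rest 'cabbccc' ignored (set empty)
after full input: {}  (accept=1 not in)

Answer: REJECT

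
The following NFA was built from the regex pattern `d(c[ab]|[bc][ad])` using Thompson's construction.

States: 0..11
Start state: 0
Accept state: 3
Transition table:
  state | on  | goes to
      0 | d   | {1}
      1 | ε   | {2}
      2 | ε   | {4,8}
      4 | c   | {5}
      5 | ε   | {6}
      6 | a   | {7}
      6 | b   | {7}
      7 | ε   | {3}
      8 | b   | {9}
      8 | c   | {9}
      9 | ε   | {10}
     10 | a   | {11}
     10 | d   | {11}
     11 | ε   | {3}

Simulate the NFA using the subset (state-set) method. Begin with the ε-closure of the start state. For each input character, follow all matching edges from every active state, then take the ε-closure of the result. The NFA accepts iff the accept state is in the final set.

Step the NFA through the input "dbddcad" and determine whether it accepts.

Answer: REJECT

Steps:
initial (ε-close {0}): {0}
'd' @ 1: {1,2,4,8}
'b' @ 2: {9,10}
'd' @ 3: {3,11}  ✓accept
'd' @ 4: {}  — dead — no transitions
rest 'cad' ignored (set empty)
end set {} — state 3 not in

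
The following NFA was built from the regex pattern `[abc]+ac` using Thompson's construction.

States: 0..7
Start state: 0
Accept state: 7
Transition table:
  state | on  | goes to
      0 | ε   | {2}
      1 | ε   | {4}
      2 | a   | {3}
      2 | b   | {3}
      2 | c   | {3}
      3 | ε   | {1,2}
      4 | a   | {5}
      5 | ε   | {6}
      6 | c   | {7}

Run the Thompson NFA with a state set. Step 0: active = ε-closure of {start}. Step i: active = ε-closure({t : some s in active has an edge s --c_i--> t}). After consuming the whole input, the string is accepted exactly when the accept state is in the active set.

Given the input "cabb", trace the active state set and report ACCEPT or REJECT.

Answer: REJECT

Steps:
S₀ = ε-closure({0}) = {0,2}
'c' @ 1: {1,2,3,4}
'a' @ 2: {1,2,3,4,5,6}
'b' @ 3: {1,2,3,4}
'b' @ 4: {1,2,3,4}
final: {1,2,3,4}; accept 7 not in set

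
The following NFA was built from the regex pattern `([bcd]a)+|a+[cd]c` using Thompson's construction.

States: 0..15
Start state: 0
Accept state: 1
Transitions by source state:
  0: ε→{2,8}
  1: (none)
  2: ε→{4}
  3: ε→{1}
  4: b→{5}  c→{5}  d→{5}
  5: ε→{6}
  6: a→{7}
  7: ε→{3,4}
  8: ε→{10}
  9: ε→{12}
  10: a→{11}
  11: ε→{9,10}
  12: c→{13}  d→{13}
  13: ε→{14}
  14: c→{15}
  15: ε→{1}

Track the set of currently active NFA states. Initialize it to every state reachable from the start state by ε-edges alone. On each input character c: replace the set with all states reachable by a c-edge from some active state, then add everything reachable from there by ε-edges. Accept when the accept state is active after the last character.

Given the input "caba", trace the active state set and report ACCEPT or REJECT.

start: ε-closure({0}) = {0,2,4,8,10}
'c' @ 1: {5,6}
'a' @ 2: {1,3,4,7}  [accepting]
'b' @ 3: {5,6}
'a' @ 4: {1,3,4,7}  [accepting]
final: {1,3,4,7}; accept 1 in set

Answer: ACCEPT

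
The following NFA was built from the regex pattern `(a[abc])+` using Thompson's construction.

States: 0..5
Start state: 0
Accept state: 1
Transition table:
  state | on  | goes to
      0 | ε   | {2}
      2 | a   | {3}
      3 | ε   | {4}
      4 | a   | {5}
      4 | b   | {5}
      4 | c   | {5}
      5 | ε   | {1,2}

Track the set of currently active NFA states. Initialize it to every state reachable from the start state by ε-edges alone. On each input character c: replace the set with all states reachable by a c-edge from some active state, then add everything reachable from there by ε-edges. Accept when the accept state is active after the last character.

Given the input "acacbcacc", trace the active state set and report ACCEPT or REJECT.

initial (ε-close {0}): {0,2}
'a' @ 1: {3,4}
'c' @ 2: {1,2,5}  ✓accept
'a' @ 3: {3,4}
'c' @ 4: {1,2,5}  ✓accept
'b' @ 5: {}  — state set empty
rest 'cacc' ignored (set empty)
end set {} — state 1 not in

Answer: REJECT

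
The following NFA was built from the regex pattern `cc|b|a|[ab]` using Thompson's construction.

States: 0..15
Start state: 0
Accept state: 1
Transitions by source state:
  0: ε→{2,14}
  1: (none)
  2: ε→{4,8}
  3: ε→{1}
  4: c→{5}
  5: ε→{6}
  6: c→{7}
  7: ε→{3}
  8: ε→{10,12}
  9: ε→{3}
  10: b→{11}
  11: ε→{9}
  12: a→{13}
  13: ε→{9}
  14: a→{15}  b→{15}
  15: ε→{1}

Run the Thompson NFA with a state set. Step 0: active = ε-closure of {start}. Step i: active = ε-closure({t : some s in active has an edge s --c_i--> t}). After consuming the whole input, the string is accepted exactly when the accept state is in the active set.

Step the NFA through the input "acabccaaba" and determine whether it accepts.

start: ε-closure({0}) = {0,2,4,8,10,12,14}
'a' @ 1: {1,3,9,13,15}  ✓accept
'c' @ 2: {}  — no active states
rest 'abccaaba' ignored (set empty)
after full input: {}  (accept=1 not in)

Answer: REJECT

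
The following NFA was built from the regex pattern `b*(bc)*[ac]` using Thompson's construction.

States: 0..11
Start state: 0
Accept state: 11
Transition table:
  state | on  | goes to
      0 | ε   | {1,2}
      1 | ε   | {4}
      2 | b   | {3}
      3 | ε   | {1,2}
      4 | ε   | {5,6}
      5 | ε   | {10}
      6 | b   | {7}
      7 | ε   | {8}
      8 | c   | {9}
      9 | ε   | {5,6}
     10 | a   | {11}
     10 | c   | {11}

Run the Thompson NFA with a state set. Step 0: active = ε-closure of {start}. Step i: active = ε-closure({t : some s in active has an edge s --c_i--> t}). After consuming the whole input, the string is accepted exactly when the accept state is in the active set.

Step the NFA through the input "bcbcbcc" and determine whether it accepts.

S₀ = ε-closure({0}) = {0,1,2,4,5,6,10}
'b' @ 1: {1,2,3,4,5,6,7,8,10}
'c' @ 2: {5,6,9,10,11}  ✓accept
'b' @ 3: {7,8}
'c' @ 4: {5,6,9,10}
'b' @ 5: {7,8}
'c' @ 6: {5,6,9,10}
'c' @ 7: {11}  ✓accept
after full input: {11}  (accept=11 in)

Answer: ACCEPT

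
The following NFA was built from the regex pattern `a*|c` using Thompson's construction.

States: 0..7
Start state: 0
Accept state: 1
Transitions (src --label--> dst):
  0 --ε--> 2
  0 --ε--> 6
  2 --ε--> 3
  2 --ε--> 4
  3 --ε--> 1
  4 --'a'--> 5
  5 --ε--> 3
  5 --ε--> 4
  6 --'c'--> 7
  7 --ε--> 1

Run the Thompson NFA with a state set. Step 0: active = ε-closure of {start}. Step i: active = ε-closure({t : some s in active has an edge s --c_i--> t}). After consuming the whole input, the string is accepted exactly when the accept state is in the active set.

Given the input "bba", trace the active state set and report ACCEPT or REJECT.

initial (ε-close {0}): {0,1,2,3,4,6}
'b' @ 1: {}  — no active states
rest 'ba' ignored (set empty)
end set {} — state 1 not in

Answer: REJECT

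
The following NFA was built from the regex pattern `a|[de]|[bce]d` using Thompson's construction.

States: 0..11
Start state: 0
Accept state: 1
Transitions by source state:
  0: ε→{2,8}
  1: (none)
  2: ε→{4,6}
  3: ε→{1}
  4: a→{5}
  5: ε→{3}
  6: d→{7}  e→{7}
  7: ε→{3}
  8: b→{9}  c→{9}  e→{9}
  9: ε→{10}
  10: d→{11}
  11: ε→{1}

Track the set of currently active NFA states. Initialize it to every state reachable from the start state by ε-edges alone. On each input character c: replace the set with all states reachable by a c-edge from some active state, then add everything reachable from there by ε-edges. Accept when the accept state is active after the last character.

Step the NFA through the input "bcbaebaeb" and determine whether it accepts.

S₀ = ε-closure({0}) = {0,2,4,6,8}
'b' @ 1: {9,10}
'c' @ 2: {}  — state set empty
rest 'baebaeb' ignored (set empty)
after full input: {}  (accept=1 not in)

Answer: REJECT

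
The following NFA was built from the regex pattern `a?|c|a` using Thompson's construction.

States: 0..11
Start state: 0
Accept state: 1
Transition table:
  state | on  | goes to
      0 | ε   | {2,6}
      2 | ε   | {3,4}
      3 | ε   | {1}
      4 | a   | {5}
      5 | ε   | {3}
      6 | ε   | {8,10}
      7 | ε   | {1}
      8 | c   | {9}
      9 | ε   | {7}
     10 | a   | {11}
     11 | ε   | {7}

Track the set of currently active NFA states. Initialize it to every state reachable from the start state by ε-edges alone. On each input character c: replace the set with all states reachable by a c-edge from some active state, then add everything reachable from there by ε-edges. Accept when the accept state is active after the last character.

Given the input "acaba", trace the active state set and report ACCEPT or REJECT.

initial (ε-close {0}): {0,1,2,3,4,6,8,10}
'a' @ 1: {1,3,5,7,11}  (accept∈set)
'c' @ 2: {}  — dead — no transitions
rest 'aba' ignored (set empty)
after full input: {}  (accept=1 not in)

Answer: REJECT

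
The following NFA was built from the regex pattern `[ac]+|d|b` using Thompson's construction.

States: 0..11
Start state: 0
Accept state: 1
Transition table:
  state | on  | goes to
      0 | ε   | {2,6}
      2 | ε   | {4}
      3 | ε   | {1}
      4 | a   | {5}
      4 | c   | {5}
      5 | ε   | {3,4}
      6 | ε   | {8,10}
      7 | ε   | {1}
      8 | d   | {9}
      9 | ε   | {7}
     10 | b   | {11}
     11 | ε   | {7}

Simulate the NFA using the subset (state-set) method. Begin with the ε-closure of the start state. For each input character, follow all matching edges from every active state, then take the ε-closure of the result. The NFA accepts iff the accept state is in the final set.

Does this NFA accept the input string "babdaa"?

S₀ = ε-closure({0}) = {0,2,4,6,8,10}
'b' @ 1: {1,7,11}  (accept∈set)
'a' @ 2: {}  — dead — no transitions
rest 'bdaa' ignored (set empty)
final: {}; accept 1 not in set

Answer: REJECT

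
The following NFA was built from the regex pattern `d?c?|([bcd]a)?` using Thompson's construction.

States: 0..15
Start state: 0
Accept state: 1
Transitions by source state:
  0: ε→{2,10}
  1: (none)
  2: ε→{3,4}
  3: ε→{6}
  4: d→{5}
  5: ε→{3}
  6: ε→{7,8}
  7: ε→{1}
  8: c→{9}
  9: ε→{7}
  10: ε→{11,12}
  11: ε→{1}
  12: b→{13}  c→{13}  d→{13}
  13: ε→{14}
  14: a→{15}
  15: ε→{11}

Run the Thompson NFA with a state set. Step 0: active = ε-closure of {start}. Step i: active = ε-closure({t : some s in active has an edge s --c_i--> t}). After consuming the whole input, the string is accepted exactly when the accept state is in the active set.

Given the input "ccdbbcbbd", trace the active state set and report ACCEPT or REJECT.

start: ε-closure({0}) = {0,1,2,3,4,6,7,8,10,11,12}
'c' @ 1: {1,7,9,13,14}  ✓accept
'c' @ 2: {}  — state set empty
rest 'dbbcbbd' ignored (set empty)
end set {} — state 1 not in

Answer: REJECT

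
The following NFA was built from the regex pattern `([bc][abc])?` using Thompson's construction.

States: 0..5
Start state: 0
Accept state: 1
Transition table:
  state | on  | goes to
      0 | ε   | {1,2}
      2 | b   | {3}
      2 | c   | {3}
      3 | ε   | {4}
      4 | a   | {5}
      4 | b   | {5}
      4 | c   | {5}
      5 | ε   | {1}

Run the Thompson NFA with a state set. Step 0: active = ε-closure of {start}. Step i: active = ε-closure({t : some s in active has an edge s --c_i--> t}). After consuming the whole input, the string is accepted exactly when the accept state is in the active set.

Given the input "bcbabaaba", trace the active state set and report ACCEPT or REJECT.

S₀ = ε-closure({0}) = {0,1,2}
'b' @ 1: {3,4}
'c' @ 2: {1,5}  (accept∈set)
'b' @ 3: {}  — no active states
rest 'abaaba' ignored (set empty)
after full input: {}  (accept=1 not in)

Answer: REJECT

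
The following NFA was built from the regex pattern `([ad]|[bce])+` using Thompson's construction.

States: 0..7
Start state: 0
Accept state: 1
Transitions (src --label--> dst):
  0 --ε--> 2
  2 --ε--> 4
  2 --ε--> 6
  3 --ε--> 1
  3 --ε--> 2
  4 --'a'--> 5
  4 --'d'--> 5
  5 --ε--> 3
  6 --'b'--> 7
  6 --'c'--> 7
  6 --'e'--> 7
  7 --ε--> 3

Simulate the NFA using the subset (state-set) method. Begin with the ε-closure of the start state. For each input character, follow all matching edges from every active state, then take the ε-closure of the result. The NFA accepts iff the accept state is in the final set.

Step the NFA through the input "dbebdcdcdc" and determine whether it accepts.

Answer: ACCEPT

Steps:
initial (ε-close {0}): {0,2,4,6}
'd' @ 1: {1,2,3,4,5,6}  [accepting]
'b' @ 2: {1,2,3,4,6,7}  [accepting]
'e' @ 3: {1,2,3,4,6,7}  [accepting]
'b' @ 4: {1,2,3,4,6,7}  [accepting]
'd' @ 5: {1,2,3,4,5,6}  [accepting]
'c' @ 6: {1,2,3,4,6,7}  [accepting]
'd' @ 7: {1,2,3,4,5,6}  [accepting]
'c' @ 8: {1,2,3,4,6,7}  [accepting]
'd' @ 9: {1,2,3,4,5,6}  [accepting]
'c' @ 10: {1,2,3,4,6,7}  [accepting]
after full input: {1,2,3,4,6,7}  (accept=1 in)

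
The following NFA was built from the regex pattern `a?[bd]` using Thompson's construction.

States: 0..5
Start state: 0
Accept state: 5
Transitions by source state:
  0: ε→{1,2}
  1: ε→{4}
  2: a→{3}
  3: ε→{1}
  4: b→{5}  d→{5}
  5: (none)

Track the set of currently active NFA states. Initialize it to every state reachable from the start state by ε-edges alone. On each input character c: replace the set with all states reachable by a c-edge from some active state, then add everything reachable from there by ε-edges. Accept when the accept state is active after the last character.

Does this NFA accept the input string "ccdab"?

start: ε-closure({0}) = {0,1,2,4}
'c' @ 1: {}  — state set empty
rest 'cdab' ignored (set empty)
final: {}; accept 5 not in set

Answer: REJECT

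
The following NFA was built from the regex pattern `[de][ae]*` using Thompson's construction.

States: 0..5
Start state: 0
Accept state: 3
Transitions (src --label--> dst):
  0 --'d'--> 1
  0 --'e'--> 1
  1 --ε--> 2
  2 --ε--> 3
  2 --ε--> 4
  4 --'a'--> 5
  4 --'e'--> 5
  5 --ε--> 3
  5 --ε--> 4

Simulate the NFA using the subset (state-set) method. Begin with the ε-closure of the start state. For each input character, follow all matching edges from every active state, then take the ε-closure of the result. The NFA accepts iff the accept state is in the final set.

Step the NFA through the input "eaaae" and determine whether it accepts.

Answer: ACCEPT

Steps:
S₀ = ε-closure({0}) = {0}
'e' @ 1: {1,2,3,4}  [accepting]
'a' @ 2: {3,4,5}  [accepting]
'a' @ 3: {3,4,5}  [accepting]
'a' @ 4: {3,4,5}  [accepting]
'e' @ 5: {3,4,5}  [accepting]
after full input: {3,4,5}  (accept=3 in)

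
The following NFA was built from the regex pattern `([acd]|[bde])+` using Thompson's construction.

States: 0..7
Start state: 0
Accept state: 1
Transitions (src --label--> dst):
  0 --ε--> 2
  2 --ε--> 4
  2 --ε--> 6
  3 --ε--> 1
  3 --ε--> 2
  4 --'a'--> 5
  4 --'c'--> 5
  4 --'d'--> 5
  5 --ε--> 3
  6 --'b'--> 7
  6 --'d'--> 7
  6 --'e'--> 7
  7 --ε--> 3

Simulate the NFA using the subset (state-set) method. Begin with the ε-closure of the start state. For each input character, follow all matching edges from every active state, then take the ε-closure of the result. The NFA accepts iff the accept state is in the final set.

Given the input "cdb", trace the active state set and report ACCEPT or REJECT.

initial (ε-close {0}): {0,2,4,6}
'c' @ 1: {1,2,3,4,5,6}  [accepting]
'd' @ 2: {1,2,3,4,5,6,7}  [accepting]
'b' @ 3: {1,2,3,4,6,7}  [accepting]
after full input: {1,2,3,4,6,7}  (accept=1 in)

Answer: ACCEPT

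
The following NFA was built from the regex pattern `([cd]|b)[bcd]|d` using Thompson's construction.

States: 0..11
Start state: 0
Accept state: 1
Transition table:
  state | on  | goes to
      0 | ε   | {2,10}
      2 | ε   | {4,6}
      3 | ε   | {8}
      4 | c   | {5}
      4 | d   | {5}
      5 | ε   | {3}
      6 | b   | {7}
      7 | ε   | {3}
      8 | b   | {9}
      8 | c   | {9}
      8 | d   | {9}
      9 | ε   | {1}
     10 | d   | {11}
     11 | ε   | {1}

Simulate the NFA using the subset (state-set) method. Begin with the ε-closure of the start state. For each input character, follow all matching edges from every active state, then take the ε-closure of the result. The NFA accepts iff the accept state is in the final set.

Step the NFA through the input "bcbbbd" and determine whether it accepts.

Answer: REJECT

Derivation:
start: ε-closure({0}) = {0,2,4,6,10}
'b' @ 1: {3,7,8}
'c' @ 2: {1,9}  [accepting]
'b' @ 3: {}  — dead — no transitions
rest 'bbd' ignored (set empty)
final: {}; accept 1 not in set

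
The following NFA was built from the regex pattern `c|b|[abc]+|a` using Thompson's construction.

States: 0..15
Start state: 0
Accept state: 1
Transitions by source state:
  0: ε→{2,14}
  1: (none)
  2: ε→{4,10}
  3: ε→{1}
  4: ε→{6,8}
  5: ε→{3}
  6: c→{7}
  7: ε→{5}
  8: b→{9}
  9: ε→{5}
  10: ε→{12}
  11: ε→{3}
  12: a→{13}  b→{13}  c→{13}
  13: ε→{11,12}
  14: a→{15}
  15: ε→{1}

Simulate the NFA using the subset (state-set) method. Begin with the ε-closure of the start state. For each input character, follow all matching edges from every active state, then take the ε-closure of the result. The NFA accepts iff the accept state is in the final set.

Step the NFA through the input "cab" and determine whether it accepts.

Answer: ACCEPT

Trace:
initial (ε-close {0}): {0,2,4,6,8,10,12,14}
'c' @ 1: {1,3,5,7,11,12,13}  (accept∈set)
'a' @ 2: {1,3,11,12,13}  (accept∈set)
'b' @ 3: {1,3,11,12,13}  (accept∈set)
final: {1,3,11,12,13}; accept 1 in set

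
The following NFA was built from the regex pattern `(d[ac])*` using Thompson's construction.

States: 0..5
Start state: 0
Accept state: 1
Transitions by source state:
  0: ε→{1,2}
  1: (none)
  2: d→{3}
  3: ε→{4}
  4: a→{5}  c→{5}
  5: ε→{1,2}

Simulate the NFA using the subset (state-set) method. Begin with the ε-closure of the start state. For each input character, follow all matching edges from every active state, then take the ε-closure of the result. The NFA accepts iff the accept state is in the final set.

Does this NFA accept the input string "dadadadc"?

initial (ε-close {0}): {0,1,2}
'd' @ 1: {3,4}
'a' @ 2: {1,2,5}  [accepting]
'd' @ 3: {3,4}
'a' @ 4: {1,2,5}  [accepting]
'd' @ 5: {3,4}
'a' @ 6: {1,2,5}  [accepting]
'd' @ 7: {3,4}
'c' @ 8: {1,2,5}  [accepting]
after full input: {1,2,5}  (accept=1 in)

Answer: ACCEPT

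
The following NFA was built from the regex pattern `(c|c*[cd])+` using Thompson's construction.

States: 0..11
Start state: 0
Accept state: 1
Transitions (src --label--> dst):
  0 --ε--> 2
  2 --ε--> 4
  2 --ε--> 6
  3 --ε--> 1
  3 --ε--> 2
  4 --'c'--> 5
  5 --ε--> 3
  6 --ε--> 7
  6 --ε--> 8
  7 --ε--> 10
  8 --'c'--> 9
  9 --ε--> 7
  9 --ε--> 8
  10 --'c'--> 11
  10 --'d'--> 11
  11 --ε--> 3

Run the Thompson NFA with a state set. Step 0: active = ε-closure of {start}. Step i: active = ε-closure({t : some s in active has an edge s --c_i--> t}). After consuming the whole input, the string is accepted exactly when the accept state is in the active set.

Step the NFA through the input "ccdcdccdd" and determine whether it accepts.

Answer: ACCEPT

Steps:
start: ε-closure({0}) = {0,2,4,6,7,8,10}
'c' @ 1: {1,2,3,4,5,6,7,8,9,10,11}  [accepting]
'c' @ 2: {1,2,3,4,5,6,7,8,9,10,11}  [accepting]
'd' @ 3: {1,2,3,4,6,7,8,10,11}  [accepting]
'c' @ 4: {1,2,3,4,5,6,7,8,9,10,11}  [accepting]
'd' @ 5: {1,2,3,4,6,7,8,10,11}  [accepting]
'c' @ 6: {1,2,3,4,5,6,7,8,9,10,11}  [accepting]
'c' @ 7: {1,2,3,4,5,6,7,8,9,10,11}  [accepting]
'd' @ 8: {1,2,3,4,6,7,8,10,11}  [accepting]
'd' @ 9: {1,2,3,4,6,7,8,10,11}  [accepting]
final: {1,2,3,4,6,7,8,10,11}; accept 1 in set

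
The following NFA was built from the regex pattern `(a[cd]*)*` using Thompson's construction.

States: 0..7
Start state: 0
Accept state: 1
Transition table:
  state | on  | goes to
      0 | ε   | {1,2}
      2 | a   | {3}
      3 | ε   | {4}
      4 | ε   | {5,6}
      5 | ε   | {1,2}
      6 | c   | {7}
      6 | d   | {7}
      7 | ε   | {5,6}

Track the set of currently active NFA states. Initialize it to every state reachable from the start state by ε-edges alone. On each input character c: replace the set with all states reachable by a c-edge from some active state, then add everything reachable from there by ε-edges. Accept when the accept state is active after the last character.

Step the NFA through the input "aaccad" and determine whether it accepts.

Answer: ACCEPT

Derivation:
S₀ = ε-closure({0}) = {0,1,2}
'a' @ 1: {1,2,3,4,5,6}  ✓accept
'a' @ 2: {1,2,3,4,5,6}  ✓accept
'c' @ 3: {1,2,5,6,7}  ✓accept
'c' @ 4: {1,2,5,6,7}  ✓accept
'a' @ 5: {1,2,3,4,5,6}  ✓accept
'd' @ 6: {1,2,5,6,7}  ✓accept
final: {1,2,5,6,7}; accept 1 in set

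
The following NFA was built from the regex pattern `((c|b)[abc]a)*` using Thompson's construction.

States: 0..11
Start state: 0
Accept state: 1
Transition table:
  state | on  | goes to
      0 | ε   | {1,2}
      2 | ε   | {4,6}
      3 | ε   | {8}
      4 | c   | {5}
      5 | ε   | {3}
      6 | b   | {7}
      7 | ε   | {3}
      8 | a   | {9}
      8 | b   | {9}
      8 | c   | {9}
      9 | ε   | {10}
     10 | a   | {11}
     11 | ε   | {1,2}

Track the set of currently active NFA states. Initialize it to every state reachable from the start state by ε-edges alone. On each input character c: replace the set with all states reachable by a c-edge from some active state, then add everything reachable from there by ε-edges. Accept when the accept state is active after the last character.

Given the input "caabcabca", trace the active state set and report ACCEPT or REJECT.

initial (ε-close {0}): {0,1,2,4,6}
'c' @ 1: {3,5,8}
'a' @ 2: {9,10}
'a' @ 3: {1,2,4,6,11}  (accept∈set)
'b' @ 4: {3,7,8}
'c' @ 5: {9,10}
'a' @ 6: {1,2,4,6,11}  (accept∈set)
'b' @ 7: {3,7,8}
'c' @ 8: {9,10}
'a' @ 9: {1,2,4,6,11}  (accept∈set)
final: {1,2,4,6,11}; accept 1 in set

Answer: ACCEPT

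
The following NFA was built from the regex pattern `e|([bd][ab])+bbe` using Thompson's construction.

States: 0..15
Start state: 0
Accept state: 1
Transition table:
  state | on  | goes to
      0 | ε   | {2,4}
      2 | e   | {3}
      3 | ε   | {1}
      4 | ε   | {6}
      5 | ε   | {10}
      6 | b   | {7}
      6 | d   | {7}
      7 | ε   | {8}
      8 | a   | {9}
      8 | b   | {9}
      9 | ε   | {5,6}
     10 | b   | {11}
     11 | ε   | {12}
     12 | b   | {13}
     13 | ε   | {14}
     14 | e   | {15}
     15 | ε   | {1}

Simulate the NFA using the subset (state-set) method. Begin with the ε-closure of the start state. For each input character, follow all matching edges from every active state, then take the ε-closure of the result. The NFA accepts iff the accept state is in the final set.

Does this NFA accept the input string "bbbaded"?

initial (ε-close {0}): {0,2,4,6}
'b' @ 1: {7,8}
'b' @ 2: {5,6,9,10}
'b' @ 3: {7,8,11,12}
'a' @ 4: {5,6,9,10}
'd' @ 5: {7,8}
'e' @ 6: {}  — dead — no transitions
rest 'd' ignored (set empty)
final: {}; accept 1 not in set

Answer: REJECT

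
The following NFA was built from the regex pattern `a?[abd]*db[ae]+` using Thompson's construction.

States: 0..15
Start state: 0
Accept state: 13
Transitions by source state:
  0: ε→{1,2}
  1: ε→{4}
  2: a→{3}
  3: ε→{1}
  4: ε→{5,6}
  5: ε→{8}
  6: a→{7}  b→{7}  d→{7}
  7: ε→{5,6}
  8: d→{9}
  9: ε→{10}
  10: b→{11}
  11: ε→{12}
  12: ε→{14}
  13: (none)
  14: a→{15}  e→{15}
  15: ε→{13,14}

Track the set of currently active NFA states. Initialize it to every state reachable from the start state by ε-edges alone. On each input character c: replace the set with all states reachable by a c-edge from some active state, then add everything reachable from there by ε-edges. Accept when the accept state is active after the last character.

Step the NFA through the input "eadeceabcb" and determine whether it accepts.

S₀ = ε-closure({0}) = {0,1,2,4,5,6,8}
'e' @ 1: {}  — dead — no transitions
rest 'adeceabcb' ignored (set empty)
after full input: {}  (accept=13 not in)

Answer: REJECT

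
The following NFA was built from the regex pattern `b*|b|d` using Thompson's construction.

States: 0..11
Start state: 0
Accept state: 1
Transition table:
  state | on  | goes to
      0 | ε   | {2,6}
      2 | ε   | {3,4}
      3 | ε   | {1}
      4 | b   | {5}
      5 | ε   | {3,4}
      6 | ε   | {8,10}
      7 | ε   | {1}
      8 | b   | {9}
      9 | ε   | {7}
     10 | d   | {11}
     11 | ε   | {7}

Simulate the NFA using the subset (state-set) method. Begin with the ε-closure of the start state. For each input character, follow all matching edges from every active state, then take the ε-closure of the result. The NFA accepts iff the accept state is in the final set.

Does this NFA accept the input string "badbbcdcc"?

Answer: REJECT

Trace:
start: ε-closure({0}) = {0,1,2,3,4,6,8,10}
'b' @ 1: {1,3,4,5,7,9}  (accept∈set)
'a' @ 2: {}  — dead — no transitions
rest 'dbbcdcc' ignored (set empty)
end set {} — state 1 not in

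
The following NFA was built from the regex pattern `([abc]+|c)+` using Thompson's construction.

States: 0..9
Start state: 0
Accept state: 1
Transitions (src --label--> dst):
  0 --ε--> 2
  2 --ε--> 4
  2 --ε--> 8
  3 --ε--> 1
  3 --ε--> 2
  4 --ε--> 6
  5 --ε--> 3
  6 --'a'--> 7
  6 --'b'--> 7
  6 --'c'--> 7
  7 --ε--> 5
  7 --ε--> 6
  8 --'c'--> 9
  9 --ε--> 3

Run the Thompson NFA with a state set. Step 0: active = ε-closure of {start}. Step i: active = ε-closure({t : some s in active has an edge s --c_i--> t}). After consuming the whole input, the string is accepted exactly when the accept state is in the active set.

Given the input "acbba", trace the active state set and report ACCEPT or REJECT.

Answer: ACCEPT

Trace:
S₀ = ε-closure({0}) = {0,2,4,6,8}
'a' @ 1: {1,2,3,4,5,6,7,8}  (accept∈set)
'c' @ 2: {1,2,3,4,5,6,7,8,9}  (accept∈set)
'b' @ 3: {1,2,3,4,5,6,7,8}  (accept∈set)
'b' @ 4: {1,2,3,4,5,6,7,8}  (accept∈set)
'a' @ 5: {1,2,3,4,5,6,7,8}  (accept∈set)
end set {1,2,3,4,5,6,7,8} — state 1 in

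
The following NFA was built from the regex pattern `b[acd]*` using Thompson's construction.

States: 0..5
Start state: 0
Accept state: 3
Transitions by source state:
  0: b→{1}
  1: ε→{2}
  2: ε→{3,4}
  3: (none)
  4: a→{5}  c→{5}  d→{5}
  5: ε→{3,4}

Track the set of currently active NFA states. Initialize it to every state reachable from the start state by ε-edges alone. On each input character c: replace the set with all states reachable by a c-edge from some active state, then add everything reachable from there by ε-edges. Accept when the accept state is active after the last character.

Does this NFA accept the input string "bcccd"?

initial (ε-close {0}): {0}
'b' @ 1: {1,2,3,4}  [accepting]
'c' @ 2: {3,4,5}  [accepting]
'c' @ 3: {3,4,5}  [accepting]
'c' @ 4: {3,4,5}  [accepting]
'd' @ 5: {3,4,5}  [accepting]
final: {3,4,5}; accept 3 in set

Answer: ACCEPT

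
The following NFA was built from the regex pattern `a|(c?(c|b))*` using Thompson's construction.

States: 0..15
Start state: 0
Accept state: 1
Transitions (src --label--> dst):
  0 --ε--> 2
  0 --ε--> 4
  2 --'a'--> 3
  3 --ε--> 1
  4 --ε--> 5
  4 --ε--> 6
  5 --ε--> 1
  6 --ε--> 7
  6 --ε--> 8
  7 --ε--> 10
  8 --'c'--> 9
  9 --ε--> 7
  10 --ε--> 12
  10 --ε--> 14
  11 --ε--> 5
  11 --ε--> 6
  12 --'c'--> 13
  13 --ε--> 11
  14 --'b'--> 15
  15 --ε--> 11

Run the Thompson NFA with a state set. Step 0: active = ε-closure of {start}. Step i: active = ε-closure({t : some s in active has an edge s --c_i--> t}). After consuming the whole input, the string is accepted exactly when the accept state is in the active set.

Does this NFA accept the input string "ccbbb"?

initial (ε-close {0}): {0,1,2,4,5,6,7,8,10,12,14}
'c' @ 1: {1,5,6,7,8,9,10,11,12,13,14}  ✓accept
'c' @ 2: {1,5,6,7,8,9,10,11,12,13,14}  ✓accept
'b' @ 3: {1,5,6,7,8,10,11,12,14,15}  ✓accept
'b' @ 4: {1,5,6,7,8,10,11,12,14,15}  ✓accept
'b' @ 5: {1,5,6,7,8,10,11,12,14,15}  ✓accept
after full input: {1,5,6,7,8,10,11,12,14,15}  (accept=1 in)

Answer: ACCEPT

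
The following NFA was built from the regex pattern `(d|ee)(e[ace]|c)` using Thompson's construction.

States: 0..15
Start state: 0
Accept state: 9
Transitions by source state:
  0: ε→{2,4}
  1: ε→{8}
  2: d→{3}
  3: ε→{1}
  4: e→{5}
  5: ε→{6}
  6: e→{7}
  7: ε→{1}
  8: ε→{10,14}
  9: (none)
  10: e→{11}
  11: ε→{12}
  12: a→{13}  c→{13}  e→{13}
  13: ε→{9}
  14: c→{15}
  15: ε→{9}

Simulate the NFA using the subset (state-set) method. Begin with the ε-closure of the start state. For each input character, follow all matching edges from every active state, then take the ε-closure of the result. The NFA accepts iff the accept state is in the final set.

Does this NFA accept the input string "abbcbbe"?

Answer: REJECT

Steps:
initial (ε-close {0}): {0,2,4}
'a' @ 1: {}  — no active states
rest 'bbcbbe' ignored (set empty)
end set {} — state 9 not in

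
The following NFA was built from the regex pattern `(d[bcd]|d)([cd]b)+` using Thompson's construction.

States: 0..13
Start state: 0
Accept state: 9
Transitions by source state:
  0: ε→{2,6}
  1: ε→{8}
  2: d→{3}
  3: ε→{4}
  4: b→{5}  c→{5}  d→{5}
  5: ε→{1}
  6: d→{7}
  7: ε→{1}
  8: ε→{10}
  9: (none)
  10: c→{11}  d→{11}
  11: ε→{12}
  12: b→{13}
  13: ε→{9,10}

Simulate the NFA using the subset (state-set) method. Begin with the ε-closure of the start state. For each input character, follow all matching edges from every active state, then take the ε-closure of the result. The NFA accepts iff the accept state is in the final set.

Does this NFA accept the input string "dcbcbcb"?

initial (ε-close {0}): {0,2,6}
'd' @ 1: {1,3,4,7,8,10}
'c' @ 2: {1,5,8,10,11,12}
'b' @ 3: {9,10,13}  (accept∈set)
'c' @ 4: {11,12}
'b' @ 5: {9,10,13}  (accept∈set)
'c' @ 6: {11,12}
'b' @ 7: {9,10,13}  (accept∈set)
final: {9,10,13}; accept 9 in set

Answer: ACCEPT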